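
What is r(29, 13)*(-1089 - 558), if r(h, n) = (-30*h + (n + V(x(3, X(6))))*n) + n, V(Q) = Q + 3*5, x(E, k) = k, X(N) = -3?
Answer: 876204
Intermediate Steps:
V(Q) = 15 + Q (V(Q) = Q + 15 = 15 + Q)
r(h, n) = n - 30*h + n*(12 + n) (r(h, n) = (-30*h + (n + (15 - 3))*n) + n = (-30*h + (n + 12)*n) + n = (-30*h + (12 + n)*n) + n = (-30*h + n*(12 + n)) + n = n - 30*h + n*(12 + n))
r(29, 13)*(-1089 - 558) = (13² - 30*29 + 13*13)*(-1089 - 558) = (169 - 870 + 169)*(-1647) = -532*(-1647) = 876204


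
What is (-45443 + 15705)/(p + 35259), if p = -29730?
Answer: -29738/5529 ≈ -5.3785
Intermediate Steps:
(-45443 + 15705)/(p + 35259) = (-45443 + 15705)/(-29730 + 35259) = -29738/5529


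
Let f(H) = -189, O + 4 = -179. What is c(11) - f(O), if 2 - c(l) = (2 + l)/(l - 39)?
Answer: 5361/28 ≈ 191.46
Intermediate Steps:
O = -183 (O = -4 - 179 = -183)
c(l) = 2 - (2 + l)/(-39 + l) (c(l) = 2 - (2 + l)/(l - 39) = 2 - (2 + l)/(-39 + l))
c(11) - f(O) = (-80 + 11)/(-39 + 11) - 1*(-189) = -69/(-28) + 189 = -1/28*(-69) + 189 = 69/28 + 189 = 5361/28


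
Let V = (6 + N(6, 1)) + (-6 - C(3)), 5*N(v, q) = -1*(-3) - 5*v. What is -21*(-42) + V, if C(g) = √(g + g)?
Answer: 4383/5 - √6 ≈ 874.15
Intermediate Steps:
C(g) = √2*√g (C(g) = √(2*g) = √2*√g)
N(v, q) = ⅗ - v (N(v, q) = (-1*(-3) - 5*v)/5 = (3 - 5*v)/5 = ⅗ - v)
V = -27/5 - √6 (V = (6 + (⅗ - 1*6)) + (-6 - √2*√3) = (6 + (⅗ - 6)) + (-6 - √6) = (6 - 27/5) + (-6 - √6) = ⅗ + (-6 - √6) = -27/5 - √6 ≈ -7.8495)
-21*(-42) + V = -21*(-42) + (-27/5 - √6) = 882 + (-27/5 - √6) = 4383/5 - √6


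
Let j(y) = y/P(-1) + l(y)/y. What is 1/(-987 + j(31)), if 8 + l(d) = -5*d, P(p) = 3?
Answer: -93/91319 ≈ -0.0010184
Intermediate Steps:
l(d) = -8 - 5*d
j(y) = y/3 + (-8 - 5*y)/y
1/(-987 + j(31)) = 1/(-987 + (-5 - 8/31 + (1/3)*31)) = 1/(-987 + (-5 - 8*1/31 + 31/3)) = 1/(-987 + (-5 - 8/31 + 31/3)) = 1/(-987 + 472/93) = 1/(-91319/93) = -93/91319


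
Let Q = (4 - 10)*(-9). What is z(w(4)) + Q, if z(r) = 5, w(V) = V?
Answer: 59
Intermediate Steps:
Q = 54 (Q = -6*(-9) = 54)
z(w(4)) + Q = 5 + 54 = 59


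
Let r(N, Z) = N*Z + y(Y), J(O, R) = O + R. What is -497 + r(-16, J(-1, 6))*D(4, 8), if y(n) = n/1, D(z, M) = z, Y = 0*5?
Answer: -817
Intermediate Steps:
Y = 0
y(n) = n (y(n) = n*1 = n)
r(N, Z) = N*Z (r(N, Z) = N*Z + 0 = N*Z)
-497 + r(-16, J(-1, 6))*D(4, 8) = -497 - 16*(-1 + 6)*4 = -497 - 16*5*4 = -497 - 80*4 = -497 - 320 = -817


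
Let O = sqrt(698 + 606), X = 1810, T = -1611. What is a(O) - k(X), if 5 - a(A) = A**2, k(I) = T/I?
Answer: -2349579/1810 ≈ -1298.1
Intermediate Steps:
k(I) = -1611/I
O = 2*sqrt(326) (O = sqrt(1304) = 2*sqrt(326) ≈ 36.111)
a(A) = 5 - A**2
a(O) - k(X) = (5 - (2*sqrt(326))**2) - (-1611)/1810 = (5 - 1*1304) - (-1611)/1810 = (5 - 1304) - 1*(-1611/1810) = -1299 + 1611/1810 = -2349579/1810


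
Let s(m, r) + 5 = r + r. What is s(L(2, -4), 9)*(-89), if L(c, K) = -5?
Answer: -1157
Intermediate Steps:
s(m, r) = -5 + 2*r (s(m, r) = -5 + (r + r) = -5 + 2*r)
s(L(2, -4), 9)*(-89) = (-5 + 2*9)*(-89) = (-5 + 18)*(-89) = 13*(-89) = -1157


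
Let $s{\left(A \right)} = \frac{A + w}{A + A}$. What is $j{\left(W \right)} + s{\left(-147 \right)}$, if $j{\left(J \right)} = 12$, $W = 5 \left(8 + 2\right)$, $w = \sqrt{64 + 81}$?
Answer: $\frac{25}{2} - \frac{\sqrt{145}}{294} \approx 12.459$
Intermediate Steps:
$w = \sqrt{145} \approx 12.042$
$W = 50$ ($W = 5 \cdot 10 = 50$)
$s{\left(A \right)} = \frac{A + \sqrt{145}}{2 A}$ ($s{\left(A \right)} = \frac{A + \sqrt{145}}{A + A} = \frac{A + \sqrt{145}}{2 A}$)
$j{\left(W \right)} + s{\left(-147 \right)} = 12 + \frac{-147 + \sqrt{145}}{2 \left(-147\right)} = 12 + \frac{1}{2} \left(- \frac{1}{147}\right) \left(-147 + \sqrt{145}\right) = 12 + \left(\frac{1}{2} - \frac{\sqrt{145}}{294}\right) = \frac{25}{2} - \frac{\sqrt{145}}{294}$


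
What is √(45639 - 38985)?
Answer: √6654 ≈ 81.572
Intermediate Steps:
√(45639 - 38985) = √6654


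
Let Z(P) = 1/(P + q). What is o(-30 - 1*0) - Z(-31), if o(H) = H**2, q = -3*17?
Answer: 73801/82 ≈ 900.01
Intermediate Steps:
q = -51
Z(P) = 1/(-51 + P) (Z(P) = 1/(P - 51) = 1/(-51 + P))
o(-30 - 1*0) - Z(-31) = (-30 - 1*0)**2 - 1/(-51 - 31) = (-30 + 0)**2 - 1/(-82) = (-30)**2 - 1*(-1/82) = 900 + 1/82 = 73801/82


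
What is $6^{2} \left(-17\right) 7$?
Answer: $-4284$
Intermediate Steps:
$6^{2} \left(-17\right) 7 = 36 \left(-17\right) 7 = \left(-612\right) 7 = -4284$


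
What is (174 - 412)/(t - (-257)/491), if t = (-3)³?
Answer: 58429/6500 ≈ 8.9891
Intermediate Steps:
t = -27
(174 - 412)/(t - (-257)/491) = (174 - 412)/(-27 - (-257)/491) = -238/(-27 - (-257)/491) = -238/(-27 - 1*(-257/491)) = -238/(-27 + 257/491) = -238/(-13000/491) = -238*(-491/13000) = 58429/6500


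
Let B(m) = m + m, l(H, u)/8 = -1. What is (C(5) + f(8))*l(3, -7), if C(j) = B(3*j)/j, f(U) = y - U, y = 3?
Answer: -8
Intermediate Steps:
l(H, u) = -8 (l(H, u) = 8*(-1) = -8)
f(U) = 3 - U
B(m) = 2*m
C(j) = 6 (C(j) = (2*(3*j))/j = (6*j)/j = 6)
(C(5) + f(8))*l(3, -7) = (6 + (3 - 1*8))*(-8) = (6 + (3 - 8))*(-8) = (6 - 5)*(-8) = 1*(-8) = -8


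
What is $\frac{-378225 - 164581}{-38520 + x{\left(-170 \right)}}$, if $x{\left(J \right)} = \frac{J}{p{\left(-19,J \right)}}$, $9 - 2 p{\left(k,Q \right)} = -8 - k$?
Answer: $\frac{271403}{19175} \approx 14.154$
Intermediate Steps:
$p{\left(k,Q \right)} = \frac{17}{2} + \frac{k}{2}$ ($p{\left(k,Q \right)} = \frac{9}{2} - \frac{-8 - k}{2} = \frac{9}{2} + \left(4 + \frac{k}{2}\right) = \frac{17}{2} + \frac{k}{2}$)
$x{\left(J \right)} = - J$ ($x{\left(J \right)} = \frac{J}{\frac{17}{2} + \frac{1}{2} \left(-19\right)} = \frac{J}{\frac{17}{2} - \frac{19}{2}} = \frac{J}{-1} = J \left(-1\right) = - J$)
$\frac{-378225 - 164581}{-38520 + x{\left(-170 \right)}} = \frac{-378225 - 164581}{-38520 - -170} = - \frac{542806}{-38520 + 170} = - \frac{542806}{-38350} = \left(-542806\right) \left(- \frac{1}{38350}\right) = \frac{271403}{19175}$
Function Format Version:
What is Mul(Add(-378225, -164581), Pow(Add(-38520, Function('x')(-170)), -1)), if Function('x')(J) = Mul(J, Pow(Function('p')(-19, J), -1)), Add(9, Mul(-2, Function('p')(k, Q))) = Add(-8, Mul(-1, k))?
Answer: Rational(271403, 19175) ≈ 14.154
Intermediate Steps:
Function('p')(k, Q) = Add(Rational(17, 2), Mul(Rational(1, 2), k)) (Function('p')(k, Q) = Add(Rational(9, 2), Mul(Rational(-1, 2), Add(-8, Mul(-1, k)))) = Add(Rational(9, 2), Add(4, Mul(Rational(1, 2), k))) = Add(Rational(17, 2), Mul(Rational(1, 2), k)))
Function('x')(J) = Mul(-1, J) (Function('x')(J) = Mul(J, Pow(Add(Rational(17, 2), Mul(Rational(1, 2), -19)), -1)) = Mul(J, Pow(Add(Rational(17, 2), Rational(-19, 2)), -1)) = Mul(J, Pow(-1, -1)) = Mul(J, -1) = Mul(-1, J))
Mul(Add(-378225, -164581), Pow(Add(-38520, Function('x')(-170)), -1)) = Mul(Add(-378225, -164581), Pow(Add(-38520, Mul(-1, -170)), -1)) = Mul(-542806, Pow(Add(-38520, 170), -1)) = Mul(-542806, Pow(-38350, -1)) = Mul(-542806, Rational(-1, 38350)) = Rational(271403, 19175)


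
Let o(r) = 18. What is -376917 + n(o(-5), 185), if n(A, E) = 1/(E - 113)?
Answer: -27138023/72 ≈ -3.7692e+5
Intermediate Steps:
n(A, E) = 1/(-113 + E)
-376917 + n(o(-5), 185) = -376917 + 1/(-113 + 185) = -376917 + 1/72 = -27138023/72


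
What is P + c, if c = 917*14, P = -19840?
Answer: -7002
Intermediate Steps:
c = 12838
P + c = -19840 + 12838 = -7002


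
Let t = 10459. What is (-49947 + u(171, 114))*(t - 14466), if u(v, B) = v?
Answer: 199452432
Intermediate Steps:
(-49947 + u(171, 114))*(t - 14466) = (-49947 + 171)*(10459 - 14466) = -49776*(-4007) = 199452432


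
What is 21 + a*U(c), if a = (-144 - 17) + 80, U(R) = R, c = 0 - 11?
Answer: 912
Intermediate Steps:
c = -11
a = -81 (a = -161 + 80 = -81)
21 + a*U(c) = 21 - 81*(-11) = 21 + 891 = 912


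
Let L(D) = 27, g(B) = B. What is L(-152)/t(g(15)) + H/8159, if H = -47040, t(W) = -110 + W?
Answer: -4689093/775105 ≈ -6.0496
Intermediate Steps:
L(-152)/t(g(15)) + H/8159 = 27/(-110 + 15) - 47040/8159 = 27/(-95) - 47040*1/8159 = 27*(-1/95) - 47040/8159 = -27/95 - 47040/8159 = -4689093/775105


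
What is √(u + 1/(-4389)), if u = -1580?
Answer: I*√30436051569/4389 ≈ 39.749*I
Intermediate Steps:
√(u + 1/(-4389)) = √(-1580 + 1/(-4389)) = √(-1580 - 1/4389) = √(-6934621/4389) = I*√30436051569/4389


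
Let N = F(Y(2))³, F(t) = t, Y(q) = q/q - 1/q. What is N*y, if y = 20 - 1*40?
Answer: -5/2 ≈ -2.5000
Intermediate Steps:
Y(q) = 1 - 1/q
y = -20 (y = 20 - 40 = -20)
N = ⅛ (N = ((-1 + 2)/2)³ = ((½)*1)³ = (½)³ = ⅛ ≈ 0.12500)
N*y = (⅛)*(-20) = -5/2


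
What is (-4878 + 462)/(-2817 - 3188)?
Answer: 4416/6005 ≈ 0.73539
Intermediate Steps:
(-4878 + 462)/(-2817 - 3188) = -4416/(-6005) = -4416*(-1/6005) = 4416/6005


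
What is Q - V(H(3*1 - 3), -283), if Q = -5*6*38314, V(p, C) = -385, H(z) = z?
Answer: -1149035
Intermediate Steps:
Q = -1149420 (Q = -30*38314 = -1149420)
Q - V(H(3*1 - 3), -283) = -1149420 - 1*(-385) = -1149420 + 385 = -1149035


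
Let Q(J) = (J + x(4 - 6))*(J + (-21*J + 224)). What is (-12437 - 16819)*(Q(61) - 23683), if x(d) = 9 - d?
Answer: 2790876120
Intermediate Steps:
Q(J) = (11 + J)*(224 - 20*J) (Q(J) = (J + (9 - (4 - 6)))*(J + (-21*J + 224)) = (J + (9 - 1*(-2)))*(J + (224 - 21*J)) = (J + (9 + 2))*(224 - 20*J) = (J + 11)*(224 - 20*J) = (11 + J)*(224 - 20*J))
(-12437 - 16819)*(Q(61) - 23683) = (-12437 - 16819)*((2464 - 20*61² + 4*61) - 23683) = -29256*((2464 - 20*3721 + 244) - 23683) = -29256*((2464 - 74420 + 244) - 23683) = -29256*(-71712 - 23683) = -29256*(-95395) = 2790876120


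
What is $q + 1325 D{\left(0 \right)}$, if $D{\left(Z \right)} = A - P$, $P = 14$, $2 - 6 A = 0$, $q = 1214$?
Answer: $- \frac{50683}{3} \approx -16894.0$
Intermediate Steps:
$A = \frac{1}{3}$ ($A = \frac{1}{3} - 0 = \frac{1}{3} + 0 = \frac{1}{3} \approx 0.33333$)
$D{\left(Z \right)} = - \frac{41}{3}$ ($D{\left(Z \right)} = \frac{1}{3} - 14 = - \frac{41}{3}$)
$q + 1325 D{\left(0 \right)} = 1214 + 1325 \left(- \frac{41}{3}\right) = 1214 - \frac{54325}{3} = - \frac{50683}{3}$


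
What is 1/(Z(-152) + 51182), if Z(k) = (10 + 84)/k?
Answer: 76/3889785 ≈ 1.9538e-5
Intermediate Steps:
Z(k) = 94/k
1/(Z(-152) + 51182) = 1/(94/(-152) + 51182) = 1/(94*(-1/152) + 51182) = 1/(-47/76 + 51182) = 1/(3889785/76) = 76/3889785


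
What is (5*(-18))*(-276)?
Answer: 24840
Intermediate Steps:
(5*(-18))*(-276) = -90*(-276) = 24840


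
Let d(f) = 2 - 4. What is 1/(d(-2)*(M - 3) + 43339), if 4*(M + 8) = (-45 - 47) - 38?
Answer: 1/43426 ≈ 2.3028e-5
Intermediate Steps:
d(f) = -2
M = -81/2 (M = -8 + ((-45 - 47) - 38)/4 = -8 + (-92 - 38)/4 = -8 + (¼)*(-130) = -8 - 65/2 = -81/2 ≈ -40.500)
1/(d(-2)*(M - 3) + 43339) = 1/(-2*(-81/2 - 3) + 43339) = 1/(-2*(-87/2) + 43339) = 1/(87 + 43339) = 1/43426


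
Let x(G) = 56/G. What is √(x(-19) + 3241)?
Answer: √1168937/19 ≈ 56.904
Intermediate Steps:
√(x(-19) + 3241) = √(56/(-19) + 3241) = √(56*(-1/19) + 3241) = √(-56/19 + 3241) = √(61523/19) = √1168937/19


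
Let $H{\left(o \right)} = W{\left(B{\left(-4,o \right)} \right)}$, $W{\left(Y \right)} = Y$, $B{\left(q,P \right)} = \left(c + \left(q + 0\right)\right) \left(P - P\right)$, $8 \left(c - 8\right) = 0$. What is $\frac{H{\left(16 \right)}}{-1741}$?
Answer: $0$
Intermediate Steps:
$c = 8$ ($c = 8 + \frac{1}{8} \cdot 0 = 8 + 0 = 8$)
$B{\left(q,P \right)} = 0$ ($B{\left(q,P \right)} = \left(8 + \left(q + 0\right)\right) \left(P - P\right) = \left(8 + q\right) 0 = 0$)
$H{\left(o \right)} = 0$
$\frac{H{\left(16 \right)}}{-1741} = \frac{1}{-1741} \cdot 0 = \left(- \frac{1}{1741}\right) 0 = 0$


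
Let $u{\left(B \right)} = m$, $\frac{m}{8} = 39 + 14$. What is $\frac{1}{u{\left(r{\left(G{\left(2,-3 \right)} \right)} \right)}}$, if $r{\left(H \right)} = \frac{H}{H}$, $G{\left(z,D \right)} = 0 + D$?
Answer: $\frac{1}{424} \approx 0.0023585$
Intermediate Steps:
$G{\left(z,D \right)} = D$
$m = 424$ ($m = 8 \left(39 + 14\right) = 8 \cdot 53 = 424$)
$r{\left(H \right)} = 1$
$u{\left(B \right)} = 424$
$\frac{1}{u{\left(r{\left(G{\left(2,-3 \right)} \right)} \right)}} = \frac{1}{424}$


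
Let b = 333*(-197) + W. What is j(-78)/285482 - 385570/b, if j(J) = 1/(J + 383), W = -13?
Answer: 16786177480657/2856571432070 ≈ 5.8763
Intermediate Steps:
j(J) = 1/(383 + J)
b = -65614 (b = 333*(-197) - 13 = -65601 - 13 = -65614)
j(-78)/285482 - 385570/b = 1/((383 - 78)*285482) - 385570/(-65614) = (1/285482)/305 - 385570*(-1/65614) = (1/305)*(1/285482) + 192785/32807 = 1/87072010 + 192785/32807 = 16786177480657/2856571432070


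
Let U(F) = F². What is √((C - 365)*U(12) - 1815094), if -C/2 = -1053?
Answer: I*√1564390 ≈ 1250.8*I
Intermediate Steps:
C = 2106 (C = -2*(-1053) = 2106)
√((C - 365)*U(12) - 1815094) = √((2106 - 365)*12² - 1815094) = √(1741*144 - 1815094) = √(250704 - 1815094) = √(-1564390) = I*√1564390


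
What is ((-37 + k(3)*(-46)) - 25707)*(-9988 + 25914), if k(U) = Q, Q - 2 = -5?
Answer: -407801156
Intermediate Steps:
Q = -3 (Q = 2 - 5 = -3)
k(U) = -3
((-37 + k(3)*(-46)) - 25707)*(-9988 + 25914) = ((-37 - 3*(-46)) - 25707)*(-9988 + 25914) = ((-37 + 138) - 25707)*15926 = (101 - 25707)*15926 = -25606*15926 = -407801156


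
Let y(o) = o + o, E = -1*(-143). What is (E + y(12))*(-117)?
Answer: -19539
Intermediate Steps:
E = 143
y(o) = 2*o
(E + y(12))*(-117) = (143 + 2*12)*(-117) = (143 + 24)*(-117) = 167*(-117) = -19539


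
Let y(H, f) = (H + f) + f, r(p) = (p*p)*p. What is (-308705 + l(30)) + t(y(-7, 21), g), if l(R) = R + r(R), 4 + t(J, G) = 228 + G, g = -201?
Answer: -281652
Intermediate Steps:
r(p) = p**3 (r(p) = p**2*p = p**3)
y(H, f) = H + 2*f
t(J, G) = 224 + G (t(J, G) = -4 + (228 + G) = 224 + G)
l(R) = R + R**3
(-308705 + l(30)) + t(y(-7, 21), g) = (-308705 + (30 + 30**3)) + (224 - 201) = (-308705 + (30 + 27000)) + 23 = (-308705 + 27030) + 23 = -281675 + 23 = -281652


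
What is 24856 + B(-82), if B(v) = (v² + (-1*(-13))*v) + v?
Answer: 30432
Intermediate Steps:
B(v) = v² + 14*v (B(v) = (v² + 13*v) + v = v² + 14*v)
24856 + B(-82) = 24856 - 82*(14 - 82) = 24856 - 82*(-68) = 24856 + 5576 = 30432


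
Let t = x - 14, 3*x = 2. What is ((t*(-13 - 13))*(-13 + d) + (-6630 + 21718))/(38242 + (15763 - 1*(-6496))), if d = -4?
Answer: 27584/181503 ≈ 0.15198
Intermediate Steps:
x = 2/3 (x = (1/3)*2 = 2/3 ≈ 0.66667)
t = -40/3 (t = 2/3 - 14 = -40/3 ≈ -13.333)
((t*(-13 - 13))*(-13 + d) + (-6630 + 21718))/(38242 + (15763 - 1*(-6496))) = ((-40*(-13 - 13)/3)*(-13 - 4) + (-6630 + 21718))/(38242 + (15763 - 1*(-6496))) = (-40/3*(-26)*(-17) + 15088)/(38242 + (15763 + 6496)) = ((1040/3)*(-17) + 15088)/(38242 + 22259) = (-17680/3 + 15088)/60501 = (27584/3)*(1/60501) = 27584/181503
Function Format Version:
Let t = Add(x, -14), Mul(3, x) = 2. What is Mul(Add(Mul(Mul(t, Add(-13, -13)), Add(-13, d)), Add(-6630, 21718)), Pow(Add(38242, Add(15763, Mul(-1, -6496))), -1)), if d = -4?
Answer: Rational(27584, 181503) ≈ 0.15198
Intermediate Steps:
x = Rational(2, 3) (x = Mul(Rational(1, 3), 2) = Rational(2, 3) ≈ 0.66667)
t = Rational(-40, 3) (t = Add(Rational(2, 3), -14) = Rational(-40, 3) ≈ -13.333)
Mul(Add(Mul(Mul(t, Add(-13, -13)), Add(-13, d)), Add(-6630, 21718)), Pow(Add(38242, Add(15763, Mul(-1, -6496))), -1)) = Mul(Add(Mul(Mul(Rational(-40, 3), Add(-13, -13)), Add(-13, -4)), Add(-6630, 21718)), Pow(Add(38242, Add(15763, Mul(-1, -6496))), -1)) = Mul(Add(Mul(Mul(Rational(-40, 3), -26), -17), 15088), Pow(Add(38242, Add(15763, 6496)), -1)) = Mul(Add(Mul(Rational(1040, 3), -17), 15088), Pow(Add(38242, 22259), -1)) = Mul(Add(Rational(-17680, 3), 15088), Pow(60501, -1)) = Mul(Rational(27584, 3), Rational(1, 60501)) = Rational(27584, 181503)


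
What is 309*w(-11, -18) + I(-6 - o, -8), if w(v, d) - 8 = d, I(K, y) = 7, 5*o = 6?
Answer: -3083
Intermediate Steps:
o = 6/5 (o = (1/5)*6 = 6/5 ≈ 1.2000)
w(v, d) = 8 + d
309*w(-11, -18) + I(-6 - o, -8) = 309*(8 - 18) + 7 = 309*(-10) + 7 = -3090 + 7 = -3083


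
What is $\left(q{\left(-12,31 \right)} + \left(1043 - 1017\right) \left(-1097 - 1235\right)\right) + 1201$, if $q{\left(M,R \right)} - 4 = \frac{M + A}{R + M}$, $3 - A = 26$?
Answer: $- \frac{1129148}{19} \approx -59429.0$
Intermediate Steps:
$A = -23$ ($A = 3 - 26 = -23$)
$q{\left(M,R \right)} = 4 + \frac{-23 + M}{M + R}$ ($q{\left(M,R \right)} = 4 + \frac{M - 23}{R + M} = 4 + \frac{-23 + M}{M + R}$)
$\left(q{\left(-12,31 \right)} + \left(1043 - 1017\right) \left(-1097 - 1235\right)\right) + 1201 = \left(\frac{-23 + 4 \cdot 31 + 5 \left(-12\right)}{-12 + 31} + \left(1043 - 1017\right) \left(-1097 - 1235\right)\right) + 1201 = \left(\frac{-23 + 124 - 60}{19} + 26 \left(-2332\right)\right) + 1201 = \left(\frac{1}{19} \cdot 41 - 60632\right) + 1201 = \left(\frac{41}{19} - 60632\right) + 1201 = - \frac{1151967}{19} + 1201 = - \frac{1129148}{19}$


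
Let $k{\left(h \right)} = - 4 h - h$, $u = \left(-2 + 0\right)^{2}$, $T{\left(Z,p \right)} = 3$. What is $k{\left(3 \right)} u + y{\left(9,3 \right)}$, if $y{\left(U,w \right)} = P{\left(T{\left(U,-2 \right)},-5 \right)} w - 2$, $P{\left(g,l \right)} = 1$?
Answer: $-59$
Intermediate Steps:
$u = 4$ ($u = \left(-2\right)^{2} = 4$)
$y{\left(U,w \right)} = -2 + w$ ($y{\left(U,w \right)} = 1 w - 2 = w - 2 = -2 + w$)
$k{\left(h \right)} = - 5 h$
$k{\left(3 \right)} u + y{\left(9,3 \right)} = \left(-5\right) 3 \cdot 4 + \left(-2 + 3\right) = \left(-15\right) 4 + 1 = -60 + 1 = -59$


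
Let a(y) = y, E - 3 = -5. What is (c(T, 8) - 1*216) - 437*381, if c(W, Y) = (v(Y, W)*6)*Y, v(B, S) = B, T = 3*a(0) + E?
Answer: -166329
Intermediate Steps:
E = -2 (E = 3 - 5 = -2)
T = -2 (T = 3*0 - 2 = 0 - 2 = -2)
c(W, Y) = 6*Y**2 (c(W, Y) = (Y*6)*Y = (6*Y)*Y = 6*Y**2)
(c(T, 8) - 1*216) - 437*381 = (6*8**2 - 1*216) - 437*381 = (6*64 - 216) - 166497 = (384 - 216) - 166497 = 168 - 166497 = -166329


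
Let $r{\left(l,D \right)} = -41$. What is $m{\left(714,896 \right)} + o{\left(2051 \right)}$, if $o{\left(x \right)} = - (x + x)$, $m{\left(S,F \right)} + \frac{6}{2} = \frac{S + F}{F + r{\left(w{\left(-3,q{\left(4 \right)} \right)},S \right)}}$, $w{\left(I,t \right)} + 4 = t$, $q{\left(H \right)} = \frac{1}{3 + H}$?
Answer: $- \frac{701633}{171} \approx -4103.1$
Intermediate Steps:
$w{\left(I,t \right)} = -4 + t$
$m{\left(S,F \right)} = -3 + \frac{F + S}{-41 + F}$ ($m{\left(S,F \right)} = -3 + \frac{S + F}{F - 41} = -3 + \frac{F + S}{-41 + F}$)
$o{\left(x \right)} = - 2 x$
$m{\left(714,896 \right)} + o{\left(2051 \right)} = \frac{123 + 714 - 1792}{-41 + 896} - 4102 = \frac{123 + 714 - 1792}{855} - 4102 = \frac{1}{855} \left(-955\right) - 4102 = - \frac{191}{171} - 4102 = - \frac{701633}{171}$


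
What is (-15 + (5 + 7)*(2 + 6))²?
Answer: 6561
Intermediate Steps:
(-15 + (5 + 7)*(2 + 6))² = (-15 + 12*8)² = (-15 + 96)² = 81² = 6561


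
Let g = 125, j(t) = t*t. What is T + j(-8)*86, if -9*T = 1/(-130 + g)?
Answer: 247681/45 ≈ 5504.0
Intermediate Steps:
j(t) = t²
T = 1/45 (T = -1/(9*(-130 + 125)) = -⅑/(-5) = -⅑*(-⅕) = 1/45 ≈ 0.022222)
T + j(-8)*86 = 1/45 + (-8)²*86 = 1/45 + 64*86 = 1/45 + 5504 = 247681/45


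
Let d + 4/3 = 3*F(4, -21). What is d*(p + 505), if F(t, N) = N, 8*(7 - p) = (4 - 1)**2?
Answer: -788791/24 ≈ -32866.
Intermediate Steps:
p = 47/8 (p = 7 - (4 - 1)**2/8 = 7 - 1/8*3**2 = 7 - 1/8*9 = 7 - 9/8 = 47/8 ≈ 5.8750)
d = -193/3 (d = -4/3 + 3*(-21) = -4/3 - 63 = -193/3 ≈ -64.333)
d*(p + 505) = -193*(47/8 + 505)/3 = -193/3*4087/8 = -788791/24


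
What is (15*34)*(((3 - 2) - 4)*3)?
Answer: -4590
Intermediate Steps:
(15*34)*(((3 - 2) - 4)*3) = 510*((1 - 4)*3) = 510*(-3*3) = 510*(-9) = -4590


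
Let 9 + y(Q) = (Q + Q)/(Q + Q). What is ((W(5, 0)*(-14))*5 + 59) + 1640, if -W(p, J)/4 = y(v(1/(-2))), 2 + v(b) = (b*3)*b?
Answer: -541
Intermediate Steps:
v(b) = -2 + 3*b**2 (v(b) = -2 + (b*3)*b = -2 + (3*b)*b = -2 + 3*b**2)
y(Q) = -8 (y(Q) = -9 + (Q + Q)/(Q + Q) = -9 + (2*Q)/((2*Q)) = -9 + (2*Q)*(1/(2*Q)) = -9 + 1 = -8)
W(p, J) = 32 (W(p, J) = -4*(-8) = 32)
((W(5, 0)*(-14))*5 + 59) + 1640 = ((32*(-14))*5 + 59) + 1640 = (-448*5 + 59) + 1640 = (-2240 + 59) + 1640 = -2181 + 1640 = -541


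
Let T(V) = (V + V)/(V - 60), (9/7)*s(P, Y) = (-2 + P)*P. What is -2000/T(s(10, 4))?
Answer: -250/7 ≈ -35.714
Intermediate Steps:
s(P, Y) = 7*P*(-2 + P)/9 (s(P, Y) = 7*((-2 + P)*P)/9 = 7*(P*(-2 + P))/9 = 7*P*(-2 + P)/9)
T(V) = 2*V/(-60 + V) (T(V) = (2*V)/(-60 + V) = 2*V/(-60 + V))
-2000/T(s(10, 4)) = -2000*9*(-60 + (7/9)*10*(-2 + 10))/(140*(-2 + 10)) = -2000/(2*((7/9)*10*8)/(-60 + (7/9)*10*8)) = -2000/(2*(560/9)/(-60 + 560/9)) = -2000/(2*(560/9)/(20/9)) = -2000/(2*(560/9)*(9/20)) = -2000/56 = -2000*1/56 = -250/7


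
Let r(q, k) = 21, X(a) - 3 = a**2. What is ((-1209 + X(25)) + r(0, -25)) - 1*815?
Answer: -1375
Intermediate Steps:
X(a) = 3 + a**2
((-1209 + X(25)) + r(0, -25)) - 1*815 = ((-1209 + (3 + 25**2)) + 21) - 1*815 = ((-1209 + (3 + 625)) + 21) - 815 = ((-1209 + 628) + 21) - 815 = (-581 + 21) - 815 = -560 - 815 = -1375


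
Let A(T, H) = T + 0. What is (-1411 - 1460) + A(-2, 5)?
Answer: -2873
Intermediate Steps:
A(T, H) = T
(-1411 - 1460) + A(-2, 5) = (-1411 - 1460) - 2 = -2871 - 2 = -2873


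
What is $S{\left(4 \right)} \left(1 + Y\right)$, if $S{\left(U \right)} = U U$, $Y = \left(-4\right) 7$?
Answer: $-432$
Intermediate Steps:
$Y = -28$
$S{\left(U \right)} = U^{2}$
$S{\left(4 \right)} \left(1 + Y\right) = 4^{2} \left(1 - 28\right) = 16 \left(-27\right) = -432$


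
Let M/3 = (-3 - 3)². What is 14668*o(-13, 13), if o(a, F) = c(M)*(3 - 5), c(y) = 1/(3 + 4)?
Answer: -29336/7 ≈ -4190.9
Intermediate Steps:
M = 108 (M = 3*(-3 - 3)² = 3*(-6)² = 3*36 = 108)
c(y) = ⅐ (c(y) = 1/7 = ⅐)
o(a, F) = -2/7 (o(a, F) = (3 - 5)/7 = (⅐)*(-2) = -2/7)
14668*o(-13, 13) = 14668*(-2/7) = -29336/7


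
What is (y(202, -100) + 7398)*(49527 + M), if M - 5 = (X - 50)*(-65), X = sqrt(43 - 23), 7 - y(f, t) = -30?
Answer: 392434170 - 966550*sqrt(5) ≈ 3.9027e+8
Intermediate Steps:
y(f, t) = 37 (y(f, t) = 7 - 1*(-30) = 7 + 30 = 37)
X = 2*sqrt(5) (X = sqrt(20) = 2*sqrt(5) ≈ 4.4721)
M = 3255 - 130*sqrt(5) (M = 5 + (2*sqrt(5) - 50)*(-65) = 5 + (-50 + 2*sqrt(5))*(-65) = 5 + (3250 - 130*sqrt(5)) = 3255 - 130*sqrt(5) ≈ 2964.3)
(y(202, -100) + 7398)*(49527 + M) = (37 + 7398)*(49527 + (3255 - 130*sqrt(5))) = 7435*(52782 - 130*sqrt(5)) = 392434170 - 966550*sqrt(5)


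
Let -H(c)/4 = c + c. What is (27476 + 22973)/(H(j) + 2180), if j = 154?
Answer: 50449/948 ≈ 53.216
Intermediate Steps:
H(c) = -8*c (H(c) = -4*(c + c) = -8*c)
(27476 + 22973)/(H(j) + 2180) = (27476 + 22973)/(-8*154 + 2180) = 50449/(-1232 + 2180) = 50449/948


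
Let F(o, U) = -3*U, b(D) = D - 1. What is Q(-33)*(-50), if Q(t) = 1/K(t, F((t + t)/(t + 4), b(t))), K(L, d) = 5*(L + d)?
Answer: -10/69 ≈ -0.14493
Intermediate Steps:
b(D) = -1 + D
K(L, d) = 5*L + 5*d
Q(t) = 1/(15 - 10*t) (Q(t) = 1/(5*t + 5*(-3*(-1 + t))) = 1/(5*t + 5*(3 - 3*t)) = 1/(5*t + (15 - 15*t)) = 1/(15 - 10*t))
Q(-33)*(-50) = (1/(5*(3 - 2*(-33))))*(-50) = (1/(5*(3 + 66)))*(-50) = ((1/5)/69)*(-50) = ((1/5)*(1/69))*(-50) = (1/345)*(-50) = -10/69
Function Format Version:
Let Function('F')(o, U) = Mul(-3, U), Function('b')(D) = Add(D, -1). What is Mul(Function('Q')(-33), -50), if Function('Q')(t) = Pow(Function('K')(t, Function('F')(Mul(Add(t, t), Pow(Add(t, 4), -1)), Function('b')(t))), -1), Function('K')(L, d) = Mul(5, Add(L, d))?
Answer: Rational(-10, 69) ≈ -0.14493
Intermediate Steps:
Function('b')(D) = Add(-1, D)
Function('K')(L, d) = Add(Mul(5, L), Mul(5, d))
Function('Q')(t) = Pow(Add(15, Mul(-10, t)), -1) (Function('Q')(t) = Pow(Add(Mul(5, t), Mul(5, Mul(-3, Add(-1, t)))), -1) = Pow(Add(Mul(5, t), Mul(5, Add(3, Mul(-3, t)))), -1) = Pow(Add(Mul(5, t), Add(15, Mul(-15, t))), -1) = Pow(Add(15, Mul(-10, t)), -1))
Mul(Function('Q')(-33), -50) = Mul(Mul(Rational(1, 5), Pow(Add(3, Mul(-2, -33)), -1)), -50) = Mul(Mul(Rational(1, 5), Pow(Add(3, 66), -1)), -50) = Mul(Mul(Rational(1, 5), Pow(69, -1)), -50) = Mul(Mul(Rational(1, 5), Rational(1, 69)), -50) = Mul(Rational(1, 345), -50) = Rational(-10, 69)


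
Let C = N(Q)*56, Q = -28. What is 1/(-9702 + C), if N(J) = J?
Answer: -1/11270 ≈ -8.8731e-5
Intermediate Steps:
C = -1568 (C = -28*56 = -1568)
1/(-9702 + C) = 1/(-9702 - 1568) = 1/(-11270) = -1/11270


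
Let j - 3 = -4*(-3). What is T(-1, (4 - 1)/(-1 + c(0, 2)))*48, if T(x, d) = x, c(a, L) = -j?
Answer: -48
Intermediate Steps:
j = 15 (j = 3 - 4*(-3) = 3 + 12 = 15)
c(a, L) = -15 (c(a, L) = -1*15 = -15)
T(-1, (4 - 1)/(-1 + c(0, 2)))*48 = -1*48 = -48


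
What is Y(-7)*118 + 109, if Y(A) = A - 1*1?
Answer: -835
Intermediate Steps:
Y(A) = -1 + A (Y(A) = A - 1 = -1 + A)
Y(-7)*118 + 109 = (-1 - 7)*118 + 109 = -8*118 + 109 = -944 + 109 = -835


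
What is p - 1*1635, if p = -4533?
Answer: -6168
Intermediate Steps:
p - 1*1635 = -4533 - 1*1635 = -4533 - 1635 = -6168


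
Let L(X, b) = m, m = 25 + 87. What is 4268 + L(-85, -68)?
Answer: 4380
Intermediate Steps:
m = 112
L(X, b) = 112
4268 + L(-85, -68) = 4268 + 112 = 4380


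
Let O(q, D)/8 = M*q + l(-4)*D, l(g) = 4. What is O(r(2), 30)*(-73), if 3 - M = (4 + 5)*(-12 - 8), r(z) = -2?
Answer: 143664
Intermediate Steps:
M = 183 (M = 3 - (4 + 5)*(-12 - 8) = 3 - 9*(-20) = 3 - 1*(-180) = 3 + 180 = 183)
O(q, D) = 32*D + 1464*q (O(q, D) = 8*(183*q + 4*D) = 8*(4*D + 183*q) = 32*D + 1464*q)
O(r(2), 30)*(-73) = (32*30 + 1464*(-2))*(-73) = (960 - 2928)*(-73) = -1968*(-73) = 143664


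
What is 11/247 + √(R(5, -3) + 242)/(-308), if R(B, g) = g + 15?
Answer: 11/247 - √254/308 ≈ -0.0072103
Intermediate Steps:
R(B, g) = 15 + g
11/247 + √(R(5, -3) + 242)/(-308) = 11/247 + √((15 - 3) + 242)/(-308) = 11*(1/247) + √(12 + 242)*(-1/308) = 11/247 + √254*(-1/308) = 11/247 - √254/308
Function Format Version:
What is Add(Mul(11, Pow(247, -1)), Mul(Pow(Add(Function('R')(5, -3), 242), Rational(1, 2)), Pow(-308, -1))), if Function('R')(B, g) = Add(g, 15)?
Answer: Add(Rational(11, 247), Mul(Rational(-1, 308), Pow(254, Rational(1, 2)))) ≈ -0.0072103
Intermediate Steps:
Function('R')(B, g) = Add(15, g)
Add(Mul(11, Pow(247, -1)), Mul(Pow(Add(Function('R')(5, -3), 242), Rational(1, 2)), Pow(-308, -1))) = Add(Mul(11, Pow(247, -1)), Mul(Pow(Add(Add(15, -3), 242), Rational(1, 2)), Pow(-308, -1))) = Add(Mul(11, Rational(1, 247)), Mul(Pow(Add(12, 242), Rational(1, 2)), Rational(-1, 308))) = Add(Rational(11, 247), Mul(Pow(254, Rational(1, 2)), Rational(-1, 308))) = Add(Rational(11, 247), Mul(Rational(-1, 308), Pow(254, Rational(1, 2))))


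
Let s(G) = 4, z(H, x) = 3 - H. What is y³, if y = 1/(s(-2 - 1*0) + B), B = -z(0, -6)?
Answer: 1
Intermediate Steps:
B = -3 (B = -(3 - 1*0) = -(3 + 0) = -1*3 = -3)
y = 1 (y = 1/(4 - 3) = 1/1 = 1)
y³ = 1³ = 1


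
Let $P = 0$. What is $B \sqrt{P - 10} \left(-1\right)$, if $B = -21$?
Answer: $21 i \sqrt{10} \approx 66.408 i$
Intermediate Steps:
$B \sqrt{P - 10} \left(-1\right) = - 21 \sqrt{0 - 10} \left(-1\right) = - 21 \sqrt{-10} \left(-1\right) = - 21 i \sqrt{10} \left(-1\right) = 21 i \sqrt{10}$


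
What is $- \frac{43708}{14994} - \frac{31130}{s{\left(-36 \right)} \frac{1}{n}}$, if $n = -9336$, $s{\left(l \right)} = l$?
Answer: $- \frac{1235176586}{153} \approx -8.073 \cdot 10^{6}$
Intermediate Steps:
$- \frac{43708}{14994} - \frac{31130}{s{\left(-36 \right)} \frac{1}{n}} = - \frac{43708}{14994} - \frac{31130}{\left(-36\right) \frac{1}{-9336}} = \left(-43708\right) \frac{1}{14994} - \frac{31130}{\left(-36\right) \left(- \frac{1}{9336}\right)} = - \frac{446}{153} - \frac{31130}{\frac{3}{778}} = - \frac{446}{153} - \frac{24219140}{3} = - \frac{1235176586}{153}$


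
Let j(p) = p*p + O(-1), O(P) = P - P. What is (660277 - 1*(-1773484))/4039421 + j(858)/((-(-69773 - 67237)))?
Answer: 551187652609/92240178535 ≈ 5.9756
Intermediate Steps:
O(P) = 0
j(p) = p**2 (j(p) = p*p + 0 = p**2 + 0 = p**2)
(660277 - 1*(-1773484))/4039421 + j(858)/((-(-69773 - 67237))) = (660277 - 1*(-1773484))/4039421 + 858**2/((-(-69773 - 67237))) = (660277 + 1773484)*(1/4039421) + 736164/((-1*(-137010))) = 2433761*(1/4039421) + 736164/137010 = 2433761/4039421 + 736164*(1/137010) = 2433761/4039421 + 122694/22835 = 551187652609/92240178535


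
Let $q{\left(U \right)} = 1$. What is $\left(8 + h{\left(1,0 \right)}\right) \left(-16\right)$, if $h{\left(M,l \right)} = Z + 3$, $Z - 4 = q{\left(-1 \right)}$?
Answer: $-256$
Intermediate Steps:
$Z = 5$ ($Z = 4 + 1 = 5$)
$h{\left(M,l \right)} = 8$ ($h{\left(M,l \right)} = 5 + 3 = 8$)
$\left(8 + h{\left(1,0 \right)}\right) \left(-16\right) = \left(8 + 8\right) \left(-16\right) = 16 \left(-16\right) = -256$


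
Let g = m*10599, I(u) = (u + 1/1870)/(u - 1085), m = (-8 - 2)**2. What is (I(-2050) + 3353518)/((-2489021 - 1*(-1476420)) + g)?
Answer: 6553278477533/92429340850 ≈ 70.900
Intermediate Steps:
m = 100 (m = (-10)**2 = 100)
I(u) = (1/1870 + u)/(-1085 + u) (I(u) = (u + 1/1870)/(-1085 + u) = (1/1870 + u)/(-1085 + u))
g = 1059900 (g = 100*10599 = 1059900)
(I(-2050) + 3353518)/((-2489021 - 1*(-1476420)) + g) = ((1/1870 - 2050)/(-1085 - 2050) + 3353518)/((-2489021 - 1*(-1476420)) + 1059900) = (-3833499/1870/(-3135) + 3353518)/((-2489021 + 1476420) + 1059900) = (-1/3135*(-3833499/1870) + 3353518)/(-1012601 + 1059900) = (1277833/1954150 + 3353518)/47299 = (6553278477533/1954150)*(1/47299) = 6553278477533/92429340850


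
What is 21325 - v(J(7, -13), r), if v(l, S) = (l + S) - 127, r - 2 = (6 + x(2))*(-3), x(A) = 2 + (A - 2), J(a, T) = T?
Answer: 21487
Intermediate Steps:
x(A) = A (x(A) = 2 + (-2 + A) = A)
r = -22 (r = 2 + (6 + 2)*(-3) = 2 + 8*(-3) = 2 - 24 = -22)
v(l, S) = -127 + S + l (v(l, S) = (S + l) - 127 = -127 + S + l)
21325 - v(J(7, -13), r) = 21325 - (-127 - 22 - 13) = 21325 - 1*(-162) = 21325 + 162 = 21487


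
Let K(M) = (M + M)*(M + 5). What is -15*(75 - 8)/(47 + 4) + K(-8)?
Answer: 481/17 ≈ 28.294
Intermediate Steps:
K(M) = 2*M*(5 + M) (K(M) = (2*M)*(5 + M) = 2*M*(5 + M))
-15*(75 - 8)/(47 + 4) + K(-8) = -15*(75 - 8)/(47 + 4) + 2*(-8)*(5 - 8) = -1005/51 + 2*(-8)*(-3) = -1005/51 + 48 = -15*67/51 + 48 = -335/17 + 48 = 481/17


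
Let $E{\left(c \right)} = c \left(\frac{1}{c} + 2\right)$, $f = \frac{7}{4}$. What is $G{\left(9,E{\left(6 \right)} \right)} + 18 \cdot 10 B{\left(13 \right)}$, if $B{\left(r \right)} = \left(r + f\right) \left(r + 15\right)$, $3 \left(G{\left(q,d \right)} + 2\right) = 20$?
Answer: $\frac{223034}{3} \approx 74345.0$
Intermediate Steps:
$f = \frac{7}{4}$ ($f = 7 \cdot \frac{1}{4} = \frac{7}{4} \approx 1.75$)
$E{\left(c \right)} = c \left(2 + \frac{1}{c}\right)$
$G{\left(q,d \right)} = \frac{14}{3}$ ($G{\left(q,d \right)} = -2 + \frac{1}{3} \cdot 20 = -2 + \frac{20}{3} = \frac{14}{3}$)
$B{\left(r \right)} = \left(15 + r\right) \left(\frac{7}{4} + r\right)$ ($B{\left(r \right)} = \left(r + \frac{7}{4}\right) \left(r + 15\right) = \left(\frac{7}{4} + r\right) \left(15 + r\right) = \left(15 + r\right) \left(\frac{7}{4} + r\right)$)
$G{\left(9,E{\left(6 \right)} \right)} + 18 \cdot 10 B{\left(13 \right)} = \frac{14}{3} + 18 \cdot 10 \left(\frac{105}{4} + 13^{2} + \frac{67}{4} \cdot 13\right) = \frac{14}{3} + 180 \left(\frac{105}{4} + 169 + \frac{871}{4}\right) = \frac{14}{3} + 180 \cdot 413 = \frac{14}{3} + 74340 = \frac{223034}{3}$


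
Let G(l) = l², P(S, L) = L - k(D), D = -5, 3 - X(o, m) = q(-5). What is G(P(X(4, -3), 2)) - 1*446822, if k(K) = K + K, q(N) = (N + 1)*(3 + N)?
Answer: -446678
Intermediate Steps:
q(N) = (1 + N)*(3 + N)
X(o, m) = -5 (X(o, m) = 3 - (3 + (-5)² + 4*(-5)) = 3 - (3 + 25 - 20) = 3 - 1*8 = 3 - 8 = -5)
k(K) = 2*K
P(S, L) = 10 + L (P(S, L) = L - 2*(-5) = L - 1*(-10) = L + 10 = 10 + L)
G(P(X(4, -3), 2)) - 1*446822 = (10 + 2)² - 1*446822 = 12² - 446822 = 144 - 446822 = -446678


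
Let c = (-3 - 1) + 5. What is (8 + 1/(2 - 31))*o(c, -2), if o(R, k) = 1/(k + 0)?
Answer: -231/58 ≈ -3.9828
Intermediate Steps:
c = 1 (c = -4 + 5 = 1)
o(R, k) = 1/k
(8 + 1/(2 - 31))*o(c, -2) = (8 + 1/(2 - 31))/(-2) = (8 + 1/(-29))*(-½) = (8 - 1/29)*(-½) = (231/29)*(-½) = -231/58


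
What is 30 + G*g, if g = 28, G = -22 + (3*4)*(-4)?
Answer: -1930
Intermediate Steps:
G = -70 (G = -22 + 12*(-4) = -22 - 48 = -70)
30 + G*g = 30 - 70*28 = 30 - 1960 = -1930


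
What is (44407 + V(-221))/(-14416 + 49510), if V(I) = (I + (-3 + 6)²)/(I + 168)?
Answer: 44411/35094 ≈ 1.2655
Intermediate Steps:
V(I) = (9 + I)/(168 + I) (V(I) = (I + 3²)/(168 + I) = (I + 9)/(168 + I) = (9 + I)/(168 + I))
(44407 + V(-221))/(-14416 + 49510) = (44407 + (9 - 221)/(168 - 221))/(-14416 + 49510) = (44407 - 212/(-53))/35094 = (44407 - 1/53*(-212))*(1/35094) = (44407 + 4)*(1/35094) = 44411*(1/35094) = 44411/35094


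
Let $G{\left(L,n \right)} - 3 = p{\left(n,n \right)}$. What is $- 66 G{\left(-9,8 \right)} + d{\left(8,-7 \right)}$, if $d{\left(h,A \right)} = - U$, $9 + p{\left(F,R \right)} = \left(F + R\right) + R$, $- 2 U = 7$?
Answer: $- \frac{2369}{2} \approx -1184.5$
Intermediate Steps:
$U = - \frac{7}{2}$ ($U = \left(- \frac{1}{2}\right) 7 = - \frac{7}{2} \approx -3.5$)
$p{\left(F,R \right)} = -9 + F + 2 R$ ($p{\left(F,R \right)} = -9 + \left(\left(F + R\right) + R\right) = -9 + \left(F + 2 R\right) = -9 + F + 2 R$)
$G{\left(L,n \right)} = -6 + 3 n$ ($G{\left(L,n \right)} = 3 + \left(-9 + n + 2 n\right) = 3 + \left(-9 + 3 n\right) = -6 + 3 n$)
$d{\left(h,A \right)} = \frac{7}{2}$ ($d{\left(h,A \right)} = \left(-1\right) \left(- \frac{7}{2}\right) = \frac{7}{2}$)
$- 66 G{\left(-9,8 \right)} + d{\left(8,-7 \right)} = - 66 \left(-6 + 3 \cdot 8\right) + \frac{7}{2} = - 66 \left(-6 + 24\right) + \frac{7}{2} = \left(-66\right) 18 + \frac{7}{2} = -1188 + \frac{7}{2} = - \frac{2369}{2}$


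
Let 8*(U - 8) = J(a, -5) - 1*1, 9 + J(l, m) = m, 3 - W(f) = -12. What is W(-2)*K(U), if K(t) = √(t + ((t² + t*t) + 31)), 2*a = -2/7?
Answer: 15*√7178/8 ≈ 158.86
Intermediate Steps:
W(f) = 15 (W(f) = 3 - 1*(-12) = 3 + 12 = 15)
a = -⅐ (a = (-2/7)/2 = (-2*⅐)/2 = (½)*(-2/7) = -⅐ ≈ -0.14286)
J(l, m) = -9 + m
U = 49/8 (U = 8 + ((-9 - 5) - 1*1)/8 = 8 + (-14 - 1)/8 = 8 + (⅛)*(-15) = 8 - 15/8 = 49/8 ≈ 6.1250)
K(t) = √(31 + t + 2*t²) (K(t) = √(t + ((t² + t²) + 31)) = √(t + (2*t² + 31)) = √(t + (31 + 2*t²)) = √(31 + t + 2*t²))
W(-2)*K(U) = 15*√(31 + 49/8 + 2*(49/8)²) = 15*√(31 + 49/8 + 2*(2401/64)) = 15*√(31 + 49/8 + 2401/32) = 15*√(3589/32) = 15*(√7178/8) = 15*√7178/8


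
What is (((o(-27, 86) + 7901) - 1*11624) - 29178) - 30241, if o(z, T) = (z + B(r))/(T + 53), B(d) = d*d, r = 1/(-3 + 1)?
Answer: -35107059/556 ≈ -63142.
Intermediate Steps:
r = -½ (r = 1/(-2) = -½ ≈ -0.50000)
B(d) = d²
o(z, T) = (¼ + z)/(53 + T) (o(z, T) = (z + (-½)²)/(T + 53) = (z + ¼)/(53 + T) = (¼ + z)/(53 + T))
(((o(-27, 86) + 7901) - 1*11624) - 29178) - 30241 = ((((¼ - 27)/(53 + 86) + 7901) - 1*11624) - 29178) - 30241 = (((-107/4/139 + 7901) - 11624) - 29178) - 30241 = ((((1/139)*(-107/4) + 7901) - 11624) - 29178) - 30241 = (((-107/556 + 7901) - 11624) - 29178) - 30241 = ((4392849/556 - 11624) - 29178) - 30241 = (-2070095/556 - 29178) - 30241 = -18293063/556 - 30241 = -35107059/556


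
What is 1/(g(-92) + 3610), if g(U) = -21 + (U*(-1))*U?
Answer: -1/4875 ≈ -0.00020513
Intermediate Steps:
g(U) = -21 - U**2 (g(U) = -21 + (-U)*U = -21 - U**2)
1/(g(-92) + 3610) = 1/((-21 - 1*(-92)**2) + 3610) = 1/((-21 - 1*8464) + 3610) = 1/((-21 - 8464) + 3610) = 1/(-8485 + 3610) = 1/(-4875) = -1/4875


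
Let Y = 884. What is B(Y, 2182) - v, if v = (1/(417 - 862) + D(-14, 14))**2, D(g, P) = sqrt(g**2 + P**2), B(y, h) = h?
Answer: 354464749/198025 + 28*sqrt(2)/445 ≈ 1790.1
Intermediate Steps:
D(g, P) = sqrt(P**2 + g**2)
v = (-1/445 + 14*sqrt(2))**2 (v = (1/(417 - 862) + sqrt(14**2 + (-14)**2))**2 = (1/(-445) + sqrt(196 + 196))**2 = (-1/445 + sqrt(392))**2 = (-1/445 + 14*sqrt(2))**2 ≈ 391.91)
B(Y, 2182) - v = 2182 - (77625801/198025 - 28*sqrt(2)/445) = 2182 + (-77625801/198025 + 28*sqrt(2)/445) = 354464749/198025 + 28*sqrt(2)/445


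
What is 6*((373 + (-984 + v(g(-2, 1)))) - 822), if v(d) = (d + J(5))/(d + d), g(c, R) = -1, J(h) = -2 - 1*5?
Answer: -8574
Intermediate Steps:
J(h) = -7 (J(h) = -2 - 5 = -7)
v(d) = (-7 + d)/(2*d) (v(d) = (d - 7)/(d + d) = (-7 + d)/((2*d)) = (-7 + d)*(1/(2*d)) = (-7 + d)/(2*d))
6*((373 + (-984 + v(g(-2, 1)))) - 822) = 6*((373 + (-984 + (½)*(-7 - 1)/(-1))) - 822) = 6*((373 + (-984 + (½)*(-1)*(-8))) - 822) = 6*((373 + (-984 + 4)) - 822) = 6*((373 - 980) - 822) = 6*(-607 - 822) = 6*(-1429) = -8574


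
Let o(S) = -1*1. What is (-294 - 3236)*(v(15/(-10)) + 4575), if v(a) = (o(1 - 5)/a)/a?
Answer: -145333630/9 ≈ -1.6148e+7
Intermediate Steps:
o(S) = -1
v(a) = -1/a**2 (v(a) = (-1/a)/a = -1/a**2)
(-294 - 3236)*(v(15/(-10)) + 4575) = (-294 - 3236)*(-1/(15/(-10))**2 + 4575) = -3530*(-1/(15*(-1/10))**2 + 4575) = -3530*(-1/(-3/2)**2 + 4575) = -3530*(-1*4/9 + 4575) = -3530*(-4/9 + 4575) = -3530*41171/9 = -145333630/9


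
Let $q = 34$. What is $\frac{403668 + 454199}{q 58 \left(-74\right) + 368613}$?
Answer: $\frac{857867}{222685} \approx 3.8524$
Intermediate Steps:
$\frac{403668 + 454199}{q 58 \left(-74\right) + 368613} = \frac{403668 + 454199}{34 \cdot 58 \left(-74\right) + 368613} = \frac{857867}{1972 \left(-74\right) + 368613} = \frac{857867}{-145928 + 368613} = \frac{857867}{222685}$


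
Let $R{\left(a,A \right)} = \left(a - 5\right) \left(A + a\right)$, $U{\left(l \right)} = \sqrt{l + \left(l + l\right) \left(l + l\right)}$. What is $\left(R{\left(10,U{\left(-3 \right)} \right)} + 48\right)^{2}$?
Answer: $10429 + 980 \sqrt{33} \approx 16059.0$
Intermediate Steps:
$U{\left(l \right)} = \sqrt{l + 4 l^{2}}$ ($U{\left(l \right)} = \sqrt{l + 2 l 2 l} = \sqrt{l + 4 l^{2}}$)
$R{\left(a,A \right)} = \left(-5 + a\right) \left(A + a\right)$
$\left(R{\left(10,U{\left(-3 \right)} \right)} + 48\right)^{2} = \left(\left(10^{2} - 5 \sqrt{- 3 \left(1 + 4 \left(-3\right)\right)} - 50 + \sqrt{- 3 \left(1 + 4 \left(-3\right)\right)} 10\right) + 48\right)^{2} = \left(\left(100 - 5 \sqrt{- 3 \left(1 - 12\right)} - 50 + \sqrt{- 3 \left(1 - 12\right)} 10\right) + 48\right)^{2} = \left(\left(100 - 5 \sqrt{\left(-3\right) \left(-11\right)} - 50 + \sqrt{\left(-3\right) \left(-11\right)} 10\right) + 48\right)^{2} = \left(\left(100 - 5 \sqrt{33} - 50 + \sqrt{33} \cdot 10\right) + 48\right)^{2} = \left(\left(100 - 5 \sqrt{33} - 50 + 10 \sqrt{33}\right) + 48\right)^{2} = \left(\left(50 + 5 \sqrt{33}\right) + 48\right)^{2} = \left(98 + 5 \sqrt{33}\right)^{2}$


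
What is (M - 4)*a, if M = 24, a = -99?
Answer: -1980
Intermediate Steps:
(M - 4)*a = (24 - 4)*(-99) = 20*(-99) = -1980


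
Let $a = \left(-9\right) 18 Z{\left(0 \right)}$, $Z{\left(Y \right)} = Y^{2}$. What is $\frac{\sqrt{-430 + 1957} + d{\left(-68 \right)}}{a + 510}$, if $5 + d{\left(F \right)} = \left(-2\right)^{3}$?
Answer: $- \frac{13}{510} + \frac{\sqrt{1527}}{510} \approx 0.051131$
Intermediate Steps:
$a = 0$ ($a = \left(-9\right) 18 \cdot 0^{2} = \left(-162\right) 0 = 0$)
$d{\left(F \right)} = -13$ ($d{\left(F \right)} = -5 + \left(-2\right)^{3} = -5 - 8 = -13$)
$\frac{\sqrt{-430 + 1957} + d{\left(-68 \right)}}{a + 510} = \frac{\sqrt{-430 + 1957} - 13}{0 + 510} = \frac{\sqrt{1527} - 13}{510} = \left(-13 + \sqrt{1527}\right) \frac{1}{510} = - \frac{13}{510} + \frac{\sqrt{1527}}{510}$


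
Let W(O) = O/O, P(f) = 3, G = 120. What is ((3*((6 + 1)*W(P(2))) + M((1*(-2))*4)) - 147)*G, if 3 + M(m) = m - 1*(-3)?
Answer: -16080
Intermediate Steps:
M(m) = m (M(m) = -3 + (m - 1*(-3)) = -3 + (m + 3) = -3 + (3 + m) = m)
W(O) = 1
((3*((6 + 1)*W(P(2))) + M((1*(-2))*4)) - 147)*G = ((3*((6 + 1)*1) + (1*(-2))*4) - 147)*120 = ((3*(7*1) - 2*4) - 147)*120 = ((3*7 - 8) - 147)*120 = ((21 - 8) - 147)*120 = (13 - 147)*120 = -134*120 = -16080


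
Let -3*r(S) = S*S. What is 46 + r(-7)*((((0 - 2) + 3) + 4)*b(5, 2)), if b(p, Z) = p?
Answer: -1087/3 ≈ -362.33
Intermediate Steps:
r(S) = -S²/3 (r(S) = -S*S/3 = -S²/3)
46 + r(-7)*((((0 - 2) + 3) + 4)*b(5, 2)) = 46 + (-⅓*(-7)²)*((((0 - 2) + 3) + 4)*5) = 46 + (-⅓*49)*(((-2 + 3) + 4)*5) = 46 - 49*(1 + 4)*5/3 = 46 - 245*5/3 = 46 - 49/3*25 = 46 - 1225/3 = -1087/3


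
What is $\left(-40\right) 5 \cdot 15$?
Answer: $-3000$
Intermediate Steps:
$\left(-40\right) 5 \cdot 15 = \left(-200\right) 15 = -3000$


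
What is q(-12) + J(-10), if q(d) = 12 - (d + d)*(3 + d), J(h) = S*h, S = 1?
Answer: -214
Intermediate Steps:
J(h) = h (J(h) = 1*h = h)
q(d) = 12 - 2*d*(3 + d)
q(-12) + J(-10) = (12 - 6*(-12) - 2*(-12)²) - 10 = (12 + 72 - 2*144) - 10 = (12 + 72 - 288) - 10 = -204 - 10 = -214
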